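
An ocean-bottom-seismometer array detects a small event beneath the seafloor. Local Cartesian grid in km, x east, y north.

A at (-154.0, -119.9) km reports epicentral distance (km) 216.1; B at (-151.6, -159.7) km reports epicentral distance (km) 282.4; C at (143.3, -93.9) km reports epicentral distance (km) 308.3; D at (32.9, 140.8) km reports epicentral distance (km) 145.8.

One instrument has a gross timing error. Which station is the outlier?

B

Solve using three stations at a time. Using A, C, D (subtract circle equations pairwise → linear system) gives (x, y) ≈ (-103.9, 90.3).
Distances from that point to each station vs reported:
  A: calculated 216.1 vs reported 216.1 → residual 0.0 km
  B: calculated 254.5 vs reported 282.4 → residual 27.9 km
  C: calculated 308.3 vs reported 308.3 → residual 0.0 km
  D: calculated 145.8 vs reported 145.8 → residual 0.0 km
A, C, D are mutually consistent (residuals ≈ 0); B is off by 27.9 km.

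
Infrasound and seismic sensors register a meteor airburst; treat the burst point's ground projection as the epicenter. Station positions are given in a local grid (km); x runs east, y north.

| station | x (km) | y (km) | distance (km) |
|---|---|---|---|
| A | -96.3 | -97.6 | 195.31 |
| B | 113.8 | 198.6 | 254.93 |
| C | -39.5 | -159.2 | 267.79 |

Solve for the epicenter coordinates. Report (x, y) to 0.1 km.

Circle about each station: (x + 96.3)² + (y + 97.6)² = 195.31²; (x − 113.8)² + (y − 198.6)² = 254.93²; (x + 39.5)² + (y + 159.2)² = 267.79².
Subtracting the A equation from the B and C equations removes the quadratic terms:
420.2 x + 592.4 y = 6749.64
113.6 x − 123.2 y = -25460.05
Solving the 2×2 system: x ≈ -119.7, y ≈ 96.3 km.
Check against A (with the unrounded x, y): √((x + 96.3)²+(y + 97.6)²) = 195.30 ≈ 195.31 km. ✓

x ≈ -119.7 km, y ≈ 96.3 km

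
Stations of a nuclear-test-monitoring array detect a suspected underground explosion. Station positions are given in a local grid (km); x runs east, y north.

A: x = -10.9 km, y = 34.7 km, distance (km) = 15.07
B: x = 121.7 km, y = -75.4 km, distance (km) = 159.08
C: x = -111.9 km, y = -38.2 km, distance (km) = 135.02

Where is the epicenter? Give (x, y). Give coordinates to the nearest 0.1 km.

Circle about each station: (x + 10.9)² + (y − 34.7)² = 15.07²; (x − 121.7)² + (y + 75.4)² = 159.08²; (x + 111.9)² + (y + 38.2)² = 135.02².
Subtracting the A equation from the B and C equations removes the quadratic terms:
265.2 x − 220.2 y = -5906.19
-202.0 x − 145.8 y = -5345.35
Solving the 2×2 system: x ≈ 3.8, y ≈ 31.4 km.

3.8 km east, 31.4 km north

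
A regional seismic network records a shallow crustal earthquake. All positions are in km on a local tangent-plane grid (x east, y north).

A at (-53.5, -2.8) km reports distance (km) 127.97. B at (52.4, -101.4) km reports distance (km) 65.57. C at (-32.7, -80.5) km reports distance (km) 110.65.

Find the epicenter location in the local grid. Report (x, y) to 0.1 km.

Circle about each station: (x + 53.5)² + (y + 2.8)² = 127.97²; (x − 52.4)² + (y + 101.4)² = 65.57²; (x + 32.7)² + (y + 80.5)² = 110.65².
Subtracting pairs of circle equations eliminates x²+y² and gives linear equations (the radical axes):
211.8 x − 197.2 y = 22234.53
41.6 x − 155.4 y = 8812.35
Solving the 2×2 system: x ≈ 69.5, y ≈ -38.1 km.

69.5 km east, -38.1 km north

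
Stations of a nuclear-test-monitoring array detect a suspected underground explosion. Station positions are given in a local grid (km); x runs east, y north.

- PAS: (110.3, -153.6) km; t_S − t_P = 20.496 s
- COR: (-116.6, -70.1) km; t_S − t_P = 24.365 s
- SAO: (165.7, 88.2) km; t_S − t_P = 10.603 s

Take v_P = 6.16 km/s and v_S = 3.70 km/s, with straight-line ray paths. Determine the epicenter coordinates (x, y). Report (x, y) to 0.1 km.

(83.5, 34.4)

Distance from S−P lag: d = Δt · v_P v_S / (v_P − v_S) = Δt · (6.16·3.70)/(6.16−3.70) ≈ 9.2650·Δt.
So d_PAS = 189.90, d_COR = 225.74, d_SAO = 98.24 km.
Circle about each station: (x − 110.3)² + (y + 153.6)² = 189.90²; (x + 116.6)² + (y + 70.1)² = 225.74²; (x − 165.7)² + (y − 88.2)² = 98.24².
Subtracting pairs of circle equations eliminates x²+y² and gives linear equations (the radical axes):
-453.8 x + 167.0 y = -32146.02
110.8 x + 483.6 y = 25887.59
Solving the 2×2 system: x ≈ 83.5, y ≈ 34.4 km.
Check against PAS (with the unrounded x, y): √((x − 110.3)²+(y + 153.6)²) = 189.90 ≈ 189.90 km. ✓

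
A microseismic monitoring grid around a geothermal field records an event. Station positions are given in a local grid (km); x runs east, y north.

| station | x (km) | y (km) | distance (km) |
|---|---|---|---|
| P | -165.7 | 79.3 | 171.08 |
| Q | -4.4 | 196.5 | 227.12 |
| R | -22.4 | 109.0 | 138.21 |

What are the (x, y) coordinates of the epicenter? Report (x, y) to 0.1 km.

Circle about each station: (x + 165.7)² + (y − 79.3)² = 171.08²; (x + 4.4)² + (y − 196.5)² = 227.12²; (x + 22.4)² + (y − 109.0)² = 138.21².
Subtracting the P equation from the Q and R equations removes the quadratic terms:
322.6 x + 234.4 y = -17428.50
286.6 x + 59.4 y = -11195.86
Solving the 2×2 system: x ≈ -33.1, y ≈ -28.8 km.

-33.1 km east, -28.8 km north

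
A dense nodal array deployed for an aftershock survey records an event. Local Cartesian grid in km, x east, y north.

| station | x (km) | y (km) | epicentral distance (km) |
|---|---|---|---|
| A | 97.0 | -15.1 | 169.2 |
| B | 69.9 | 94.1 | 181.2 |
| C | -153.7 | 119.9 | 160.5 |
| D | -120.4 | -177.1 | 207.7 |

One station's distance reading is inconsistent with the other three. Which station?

Solve using three stations at a time. Using A, B, C (subtract circle equations pairwise → linear system) gives (x, y) ≈ (-72.2, -18.4).
Distances from that point to each station vs reported:
  A: calculated 169.2 vs reported 169.2 → residual 0.0 km
  B: calculated 181.2 vs reported 181.2 → residual 0.0 km
  C: calculated 160.5 vs reported 160.5 → residual 0.0 km
  D: calculated 165.9 vs reported 207.7 → residual 41.8 km
A, B, C are mutually consistent (residuals ≈ 0); D is off by 41.8 km.

D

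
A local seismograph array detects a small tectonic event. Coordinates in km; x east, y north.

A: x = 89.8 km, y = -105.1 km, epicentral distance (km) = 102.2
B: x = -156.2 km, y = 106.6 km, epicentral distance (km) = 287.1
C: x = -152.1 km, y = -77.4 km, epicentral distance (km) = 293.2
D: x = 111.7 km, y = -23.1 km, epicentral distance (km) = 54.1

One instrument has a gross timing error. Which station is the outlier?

Solve using three stations at a time. Using B, C, D (subtract circle equations pairwise → linear system) gives (x, y) ≈ (120.6, 30.3).
Distances from that point to each station vs reported:
  A: calculated 138.9 vs reported 102.2 → residual 36.7 km
  B: calculated 287.1 vs reported 287.1 → residual 0.0 km
  C: calculated 293.2 vs reported 293.2 → residual 0.0 km
  D: calculated 54.2 vs reported 54.1 → residual 0.1 km
B, C, D are mutually consistent (residuals ≈ 0); A is off by 36.7 km.

A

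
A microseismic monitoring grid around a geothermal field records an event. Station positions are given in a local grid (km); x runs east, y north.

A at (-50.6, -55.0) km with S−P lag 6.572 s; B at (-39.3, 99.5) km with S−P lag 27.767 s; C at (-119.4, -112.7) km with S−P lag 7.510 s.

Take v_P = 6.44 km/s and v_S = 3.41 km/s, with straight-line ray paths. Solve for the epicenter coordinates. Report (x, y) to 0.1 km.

-66.5 km east, -99.9 km north

Distance from S−P lag: d = Δt · v_P v_S / (v_P − v_S) = Δt · (6.44·3.41)/(6.44−3.41) ≈ 7.2477·Δt.
So d_A = 47.63, d_B = 201.25, d_C = 54.43 km.
Circle about each station: (x + 50.6)² + (y + 55.0)² = 47.63²; (x + 39.3)² + (y − 99.5)² = 201.25²; (x + 119.4)² + (y + 112.7)² = 54.43².
Subtracting the A equation from the B and C equations removes the quadratic terms:
22.6 x + 309.0 y = -32373.57
-137.6 x − 115.4 y = 20678.28
Solving the 2×2 system: x ≈ -66.5, y ≈ -99.9 km.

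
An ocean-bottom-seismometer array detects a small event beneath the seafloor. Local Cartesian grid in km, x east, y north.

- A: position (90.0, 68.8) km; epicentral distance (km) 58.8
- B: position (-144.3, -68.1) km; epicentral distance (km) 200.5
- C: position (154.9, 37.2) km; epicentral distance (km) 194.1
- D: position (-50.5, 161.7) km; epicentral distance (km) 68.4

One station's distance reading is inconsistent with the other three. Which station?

A

Solve using three stations at a time. Using B, C, D (subtract circle equations pairwise → linear system) gives (x, y) ≈ (-29.9, 96.5).
Distances from that point to each station vs reported:
  A: calculated 123.1 vs reported 58.8 → residual 64.3 km
  B: calculated 200.5 vs reported 200.5 → residual 0.0 km
  C: calculated 194.1 vs reported 194.1 → residual 0.0 km
  D: calculated 68.3 vs reported 68.4 → residual 0.1 km
B, C, D are mutually consistent (residuals ≈ 0); A is off by 64.3 km.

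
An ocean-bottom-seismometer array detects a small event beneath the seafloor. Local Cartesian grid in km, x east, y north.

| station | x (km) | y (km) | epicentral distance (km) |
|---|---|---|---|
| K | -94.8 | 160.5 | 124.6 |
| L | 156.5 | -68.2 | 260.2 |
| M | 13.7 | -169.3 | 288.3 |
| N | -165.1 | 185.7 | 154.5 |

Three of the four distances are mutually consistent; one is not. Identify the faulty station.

K

Solve using three stations at a time. Using L, M, N (subtract circle equations pairwise → linear system) gives (x, y) ≈ (-27.2, 116.1).
Distances from that point to each station vs reported:
  K: calculated 80.9 vs reported 124.6 → residual 43.7 km
  L: calculated 260.2 vs reported 260.2 → residual 0.0 km
  M: calculated 288.3 vs reported 288.3 → residual 0.0 km
  N: calculated 154.5 vs reported 154.5 → residual 0.0 km
L, M, N are mutually consistent (residuals ≈ 0); K is off by 43.7 km.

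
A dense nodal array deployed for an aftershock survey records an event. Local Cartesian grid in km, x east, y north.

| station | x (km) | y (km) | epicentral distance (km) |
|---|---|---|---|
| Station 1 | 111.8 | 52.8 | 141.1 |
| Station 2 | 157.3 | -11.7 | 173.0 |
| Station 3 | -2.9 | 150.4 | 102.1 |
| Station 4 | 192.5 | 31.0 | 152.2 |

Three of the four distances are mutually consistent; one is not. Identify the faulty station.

Station 1

Solve using three stations at a time. Using Station 2, Station 3, Station 4 (subtract circle equations pairwise → linear system) gives (x, y) ≈ (99.2, 151.3).
Distances from that point to each station vs reported:
  Station 1: calculated 99.3 vs reported 141.1 → residual 41.8 km
  Station 2: calculated 173.0 vs reported 173.0 → residual 0.0 km
  Station 3: calculated 102.1 vs reported 102.1 → residual 0.0 km
  Station 4: calculated 152.2 vs reported 152.2 → residual 0.0 km
Station 2, Station 3, Station 4 are mutually consistent (residuals ≈ 0); Station 1 is off by 41.8 km.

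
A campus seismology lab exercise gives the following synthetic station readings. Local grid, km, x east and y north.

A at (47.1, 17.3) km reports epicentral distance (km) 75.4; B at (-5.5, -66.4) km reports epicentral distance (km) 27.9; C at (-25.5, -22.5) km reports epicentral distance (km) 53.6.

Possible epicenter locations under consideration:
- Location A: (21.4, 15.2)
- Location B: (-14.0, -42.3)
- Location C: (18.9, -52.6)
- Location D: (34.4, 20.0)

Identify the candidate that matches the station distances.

Location C

For each candidate, compare |candidate − station| to the reported distance:
Location A: residuals A 49.6, B 58.0, C 6.6 → max 58.0 km
Location B: residuals A 10.0, B 2.3, C 30.7 → max 30.7 km
Location C: residuals A 0.0, B 0.1, C 0.0 → max 0.1 km
Location D: residuals A 62.4, B 67.3, C 19.8 → max 67.3 km
Only Location C has all residuals ≈ 0.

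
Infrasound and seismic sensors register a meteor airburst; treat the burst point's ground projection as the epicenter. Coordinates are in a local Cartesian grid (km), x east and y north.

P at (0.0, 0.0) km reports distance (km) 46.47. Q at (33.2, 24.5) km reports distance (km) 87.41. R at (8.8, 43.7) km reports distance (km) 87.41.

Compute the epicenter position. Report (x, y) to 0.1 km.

Circle about each station: x² + y² = 46.47²; (x − 33.2)² + (y − 24.5)² = 87.41²; (x − 8.8)² + (y − 43.7)² = 87.41².
Subtracting the P equation from the Q and R equations removes the quadratic terms:
66.4 x + 49.0 y = -3778.56
17.6 x + 87.4 y = -3493.92
Solving the 2×2 system: x ≈ -32.2, y ≈ -33.5 km.
Check against P (with the unrounded x, y): √(x²+y²) = 46.45 ≈ 46.47 km. ✓

x ≈ -32.2 km, y ≈ -33.5 km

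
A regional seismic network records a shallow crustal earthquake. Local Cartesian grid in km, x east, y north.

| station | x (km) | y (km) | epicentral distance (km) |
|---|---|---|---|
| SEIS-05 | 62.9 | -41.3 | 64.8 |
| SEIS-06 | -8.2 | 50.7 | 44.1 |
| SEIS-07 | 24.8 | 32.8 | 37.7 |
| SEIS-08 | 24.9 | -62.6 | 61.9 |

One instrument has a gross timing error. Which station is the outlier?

SEIS-06

Solve using three stations at a time. Using SEIS-05, SEIS-07, SEIS-08 (subtract circle equations pairwise → linear system) gives (x, y) ≈ (11.2, -2.3).
Distances from that point to each station vs reported:
  SEIS-05: calculated 64.8 vs reported 64.8 → residual 0.0 km
  SEIS-06: calculated 56.4 vs reported 44.1 → residual 12.3 km
  SEIS-07: calculated 37.6 vs reported 37.7 → residual 0.1 km
  SEIS-08: calculated 61.8 vs reported 61.9 → residual 0.1 km
SEIS-05, SEIS-07, SEIS-08 are mutually consistent (residuals ≈ 0); SEIS-06 is off by 12.3 km.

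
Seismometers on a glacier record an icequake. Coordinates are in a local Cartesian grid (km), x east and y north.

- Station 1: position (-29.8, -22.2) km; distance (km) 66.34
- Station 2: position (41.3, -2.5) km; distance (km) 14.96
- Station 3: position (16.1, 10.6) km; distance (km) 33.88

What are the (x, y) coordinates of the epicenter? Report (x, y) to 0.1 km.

Circle about each station: (x + 29.8)² + (y + 22.2)² = 66.34²; (x − 41.3)² + (y + 2.5)² = 14.96²; (x − 16.1)² + (y − 10.6)² = 33.88².
Subtracting the Station 1 equation from the Station 2 and Station 3 equations removes the quadratic terms:
142.2 x + 39.4 y = 4508.25
91.8 x + 65.6 y = 2243.83
Solving the 2×2 system: x ≈ 36.3, y ≈ -16.6 km.

36.3 km east, -16.6 km north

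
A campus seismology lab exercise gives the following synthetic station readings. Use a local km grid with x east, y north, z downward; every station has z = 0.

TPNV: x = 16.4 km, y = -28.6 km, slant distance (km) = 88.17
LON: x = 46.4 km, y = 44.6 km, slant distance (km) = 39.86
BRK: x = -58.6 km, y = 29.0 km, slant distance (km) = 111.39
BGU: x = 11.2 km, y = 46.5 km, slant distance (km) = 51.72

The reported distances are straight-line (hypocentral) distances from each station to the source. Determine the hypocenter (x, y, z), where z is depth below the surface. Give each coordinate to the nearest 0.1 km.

x ≈ 44.2 km, y ≈ 45.0 km, depth ≈ 39.8 km

Each station gives a sphere (x−x_i)² + (y−y_i)² + z² = d_i² (stations at z=0).
Subtracting the TPNV sphere from LON and BRK: z² cancels, leaving linear equations in x and y:
60.0 x + 146.4 y = 9240.33
-150.0 x + 115.2 y = -1445.74
Solving: x ≈ 44.200, y ≈ 45.002 km (keep extra digits for the depth step; rounded: 44.2, 45.0).
Then from the TPNV sphere: z² = 88.17² − (x − 16.4)² − (y + 28.6)² with x = 44.200, y = 45.002, so z ≈ 39.798 ≈ 39.8 km.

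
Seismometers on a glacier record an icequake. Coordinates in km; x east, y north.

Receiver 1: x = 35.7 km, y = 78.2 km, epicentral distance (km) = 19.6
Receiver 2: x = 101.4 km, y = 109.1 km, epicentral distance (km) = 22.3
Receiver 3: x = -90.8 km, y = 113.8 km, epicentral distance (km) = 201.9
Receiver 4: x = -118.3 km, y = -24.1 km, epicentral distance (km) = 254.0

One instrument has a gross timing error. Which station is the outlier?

Receiver 1

Solve using three stations at a time. Using Receiver 2, Receiver 3, Receiver 4 (subtract circle equations pairwise → linear system) gives (x, y) ≈ (109.5, 88.3).
Distances from that point to each station vs reported:
  Receiver 1: calculated 74.5 vs reported 19.6 → residual 54.9 km
  Receiver 2: calculated 22.3 vs reported 22.3 → residual 0.0 km
  Receiver 3: calculated 201.9 vs reported 201.9 → residual 0.0 km
  Receiver 4: calculated 254.0 vs reported 254.0 → residual 0.0 km
Receiver 2, Receiver 3, Receiver 4 are mutually consistent (residuals ≈ 0); Receiver 1 is off by 54.9 km.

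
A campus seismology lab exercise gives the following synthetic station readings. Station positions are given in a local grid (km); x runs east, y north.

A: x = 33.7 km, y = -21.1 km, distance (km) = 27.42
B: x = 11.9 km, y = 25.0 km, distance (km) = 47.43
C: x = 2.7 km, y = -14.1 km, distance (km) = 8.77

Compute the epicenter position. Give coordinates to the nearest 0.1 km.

(6.3, -22.1)

Circle about each station: (x − 33.7)² + (y + 21.1)² = 27.42²; (x − 11.9)² + (y − 25.0)² = 47.43²; (x − 2.7)² + (y + 14.1)² = 8.77².
Subtracting the A equation from the B and C equations removes the quadratic terms:
-43.6 x + 92.2 y = -2312.04
-62.0 x + 14.0 y = -699.86
Solving the 2×2 system: x ≈ 6.3, y ≈ -22.1 km.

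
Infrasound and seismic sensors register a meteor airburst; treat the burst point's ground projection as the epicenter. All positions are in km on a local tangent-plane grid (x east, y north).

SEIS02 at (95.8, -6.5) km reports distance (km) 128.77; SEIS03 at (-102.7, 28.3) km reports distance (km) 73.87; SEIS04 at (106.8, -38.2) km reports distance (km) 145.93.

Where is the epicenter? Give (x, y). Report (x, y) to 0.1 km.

Circle about each station: (x − 95.8)² + (y + 6.5)² = 128.77²; (x + 102.7)² + (y − 28.3)² = 73.87²; (x − 106.8)² + (y + 38.2)² = 145.93².
Subtracting the SEIS02 equation from the SEIS03 and SEIS04 equations removes the quadratic terms:
-397.0 x + 69.6 y = 13253.23
22.0 x − 63.4 y = -1068.26
Solving the 2×2 system: x ≈ -32.4, y ≈ 5.6 km.

(-32.4, 5.6)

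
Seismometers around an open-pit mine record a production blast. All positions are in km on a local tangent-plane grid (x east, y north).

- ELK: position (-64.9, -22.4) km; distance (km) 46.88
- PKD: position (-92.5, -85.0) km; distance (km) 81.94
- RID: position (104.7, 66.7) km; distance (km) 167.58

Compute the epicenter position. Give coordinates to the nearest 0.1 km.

Circle about each station: (x + 64.9)² + (y + 22.4)² = 46.88²; (x + 92.5)² + (y + 85.0)² = 81.94²; (x − 104.7)² + (y − 66.7)² = 167.58².
Subtracting pairs of circle equations eliminates x²+y² and gives linear equations (the radical axes):
-55.2 x − 125.2 y = 6551.05
339.2 x + 178.2 y = -15188.11
Solving the 2×2 system: x ≈ -22.5, y ≈ -42.4 km.

x ≈ -22.5 km, y ≈ -42.4 km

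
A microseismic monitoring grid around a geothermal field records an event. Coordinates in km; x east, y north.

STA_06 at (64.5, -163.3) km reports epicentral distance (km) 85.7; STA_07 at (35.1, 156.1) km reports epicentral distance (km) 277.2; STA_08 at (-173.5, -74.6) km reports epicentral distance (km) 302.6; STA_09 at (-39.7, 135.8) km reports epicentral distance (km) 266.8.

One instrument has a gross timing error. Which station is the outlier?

STA_09

Solve using three stations at a time. Using STA_06, STA_07, STA_08 (subtract circle equations pairwise → linear system) gives (x, y) ≈ (127.5, -105.2).
Distances from that point to each station vs reported:
  STA_06: calculated 85.7 vs reported 85.7 → residual 0.0 km
  STA_07: calculated 277.2 vs reported 277.2 → residual 0.0 km
  STA_08: calculated 302.6 vs reported 302.6 → residual 0.0 km
  STA_09: calculated 293.4 vs reported 266.8 → residual 26.6 km
STA_06, STA_07, STA_08 are mutually consistent (residuals ≈ 0); STA_09 is off by 26.6 km.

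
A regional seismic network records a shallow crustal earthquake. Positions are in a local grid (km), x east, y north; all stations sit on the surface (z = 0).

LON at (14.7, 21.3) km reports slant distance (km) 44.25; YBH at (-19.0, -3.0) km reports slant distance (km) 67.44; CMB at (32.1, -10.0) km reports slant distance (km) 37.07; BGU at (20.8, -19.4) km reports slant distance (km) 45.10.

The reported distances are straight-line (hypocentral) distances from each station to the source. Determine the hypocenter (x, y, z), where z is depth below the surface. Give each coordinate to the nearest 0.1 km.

(39.2, 5.1, 33.1)

Each station gives a sphere (x−x_i)² + (y−y_i)² + z² = d_i² (stations at z=0).
Subtracting the LON sphere from YBH and CMB: z² cancels, leaving linear equations in x and y:
-67.4 x − 48.6 y = -2889.87
34.8 x − 62.6 y = 1044.51
Solving: x ≈ 39.196, y ≈ 5.104 km (keep extra digits for the depth step; rounded: 39.2, 5.1).
Then from the LON sphere: z² = 44.25² − (x − 14.7)² − (y − 21.3)² with x = 39.196, y = 5.104, so z ≈ 33.101 ≈ 33.1 km.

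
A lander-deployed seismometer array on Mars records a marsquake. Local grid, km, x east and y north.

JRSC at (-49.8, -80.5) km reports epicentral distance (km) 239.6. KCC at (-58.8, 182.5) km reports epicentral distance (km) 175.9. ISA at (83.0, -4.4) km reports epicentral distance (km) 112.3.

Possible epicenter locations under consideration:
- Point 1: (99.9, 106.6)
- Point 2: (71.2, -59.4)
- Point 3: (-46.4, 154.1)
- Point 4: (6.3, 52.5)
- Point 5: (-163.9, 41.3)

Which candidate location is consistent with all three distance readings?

Point 1

For each candidate, compare |candidate − station| to the reported distance:
Point 1: residuals JRSC 0.0, KCC 0.0, ISA 0.0 → max 0.0 km
Point 2: residuals JRSC 116.8, KCC 98.7, ISA 56.0 → max 116.8 km
Point 3: residuals JRSC 5.0, KCC 144.9, ISA 92.3 → max 144.9 km
Point 4: residuals JRSC 95.3, KCC 30.5, ISA 16.8 → max 95.3 km
Point 5: residuals JRSC 72.7, KCC 0.1, ISA 138.8 → max 138.8 km
Only Point 1 has all residuals ≈ 0.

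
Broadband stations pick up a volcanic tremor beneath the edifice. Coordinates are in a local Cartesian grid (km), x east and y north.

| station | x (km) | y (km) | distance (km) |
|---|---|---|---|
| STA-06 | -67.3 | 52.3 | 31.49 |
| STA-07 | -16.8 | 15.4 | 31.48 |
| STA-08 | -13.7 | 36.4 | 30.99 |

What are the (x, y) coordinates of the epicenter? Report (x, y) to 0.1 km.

Circle about each station: (x + 67.3)² + (y − 52.3)² = 31.49²; (x + 16.8)² + (y − 15.4)² = 31.48²; (x + 13.7)² + (y − 36.4)² = 30.99².
Subtracting pairs of circle equations eliminates x²+y² and gives linear equations (the radical axes):
101.0 x − 73.8 y = -6744.55
107.2 x − 31.8 y = -5720.69
Solving the 2×2 system: x ≈ -44.2, y ≈ 30.9 km.

x ≈ -44.2 km, y ≈ 30.9 km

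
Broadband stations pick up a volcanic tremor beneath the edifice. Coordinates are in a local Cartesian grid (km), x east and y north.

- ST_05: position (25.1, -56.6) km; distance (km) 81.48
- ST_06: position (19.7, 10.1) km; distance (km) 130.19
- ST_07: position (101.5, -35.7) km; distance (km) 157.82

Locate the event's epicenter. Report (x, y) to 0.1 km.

Circle about each station: (x − 25.1)² + (y + 56.6)² = 81.48²; (x − 19.7)² + (y − 10.1)² = 130.19²; (x − 101.5)² + (y + 35.7)² = 157.82².
Subtracting pairs of circle equations eliminates x²+y² and gives linear equations (the radical axes):
-10.8 x + 133.4 y = -13653.92
152.8 x + 41.8 y = -10524.99
Solving the 2×2 system: x ≈ -40.0, y ≈ -105.6 km.

(-40.0, -105.6)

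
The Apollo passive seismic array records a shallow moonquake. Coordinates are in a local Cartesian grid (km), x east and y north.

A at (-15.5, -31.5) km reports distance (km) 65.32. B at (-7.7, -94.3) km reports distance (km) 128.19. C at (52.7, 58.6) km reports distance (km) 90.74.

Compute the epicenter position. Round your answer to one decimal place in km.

Circle about each station: (x + 15.5)² + (y + 31.5)² = 65.32²; (x + 7.7)² + (y + 94.3)² = 128.19²; (x − 52.7)² + (y − 58.6)² = 90.74².
Subtracting pairs of circle equations eliminates x²+y² and gives linear equations (the radical axes):
15.6 x − 125.6 y = -4446.69
136.4 x + 180.2 y = 1011.70
Solving the 2×2 system: x ≈ -33.8, y ≈ 31.2 km.

(-33.8, 31.2)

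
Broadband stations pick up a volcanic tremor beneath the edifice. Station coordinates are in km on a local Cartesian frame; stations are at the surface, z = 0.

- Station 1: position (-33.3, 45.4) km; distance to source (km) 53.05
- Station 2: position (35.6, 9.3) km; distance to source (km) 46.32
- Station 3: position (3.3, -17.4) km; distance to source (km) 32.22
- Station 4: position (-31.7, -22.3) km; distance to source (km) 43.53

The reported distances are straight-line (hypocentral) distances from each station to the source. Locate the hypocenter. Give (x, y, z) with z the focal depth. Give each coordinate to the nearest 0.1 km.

Each station gives a sphere (x−x_i)² + (y−y_i)² + z² = d_i² (stations at z=0).
Subtracting the Station 1 sphere from Station 2 and Station 3: z² cancels, leaving linear equations in x and y:
137.8 x − 72.2 y = -1147.44
73.2 x − 125.6 y = -1080.23
Solving: x ≈ -5.500, y ≈ 5.395 km (keep extra digits for the depth step; rounded: -5.5, 5.4).
Then from the Station 1 sphere: z² = 53.05² − (x + 33.3)² − (y − 45.4)² with x = -5.500, y = 5.395, so z ≈ 21.001 ≈ 21.0 km.

(-5.5, 5.4, 21.0)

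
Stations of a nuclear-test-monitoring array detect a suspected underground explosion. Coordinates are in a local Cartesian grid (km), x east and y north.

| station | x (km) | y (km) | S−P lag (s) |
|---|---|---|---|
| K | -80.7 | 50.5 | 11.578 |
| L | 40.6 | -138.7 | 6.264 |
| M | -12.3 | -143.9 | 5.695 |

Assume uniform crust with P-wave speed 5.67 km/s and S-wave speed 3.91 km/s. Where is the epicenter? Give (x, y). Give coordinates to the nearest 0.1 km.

Distance from S−P lag: d = Δt · v_P v_S / (v_P − v_S) = Δt · (5.67·3.91)/(5.67−3.91) ≈ 12.5964·Δt.
So d_K = 145.84, d_L = 78.90, d_M = 71.74 km.
Circle about each station: (x + 80.7)² + (y − 50.5)² = 145.84²; (x − 40.6)² + (y + 138.7)² = 78.90²; (x + 12.3)² + (y + 143.9)² = 71.74².
Subtracting the K equation from the L and M equations removes the quadratic terms:
242.6 x − 378.4 y = 26867.41
136.8 x − 388.8 y = 27918.44
Solving the 2×2 system: x ≈ -2.8, y ≈ -72.8 km.

-2.8 km east, -72.8 km north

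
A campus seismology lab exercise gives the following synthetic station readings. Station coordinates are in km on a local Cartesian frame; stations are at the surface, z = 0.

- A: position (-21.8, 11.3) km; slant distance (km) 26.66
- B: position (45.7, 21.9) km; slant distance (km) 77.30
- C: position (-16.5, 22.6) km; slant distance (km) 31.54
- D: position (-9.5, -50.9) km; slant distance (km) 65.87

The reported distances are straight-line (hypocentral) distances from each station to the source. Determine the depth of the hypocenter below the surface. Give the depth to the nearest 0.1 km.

Each station gives a sphere (x−x_i)² + (y−y_i)² + z² = d_i² (stations at z=0).
Subtracting the A sphere from B and C: z² cancels, leaving linear equations in x and y:
135.0 x + 21.2 y = -3299.36
10.6 x + 22.6 y = -103.94
Solving: x ≈ -25.603, y ≈ 7.410 km (keep extra digits for the depth step; rounded: -25.6, 7.4).
Then from the A sphere: z² = 26.66² − (x + 21.8)² − (y − 11.3)² with x = -25.603, y = 7.410, so z ≈ 26.099 ≈ 26.1 km.

z ≈ 26.1 km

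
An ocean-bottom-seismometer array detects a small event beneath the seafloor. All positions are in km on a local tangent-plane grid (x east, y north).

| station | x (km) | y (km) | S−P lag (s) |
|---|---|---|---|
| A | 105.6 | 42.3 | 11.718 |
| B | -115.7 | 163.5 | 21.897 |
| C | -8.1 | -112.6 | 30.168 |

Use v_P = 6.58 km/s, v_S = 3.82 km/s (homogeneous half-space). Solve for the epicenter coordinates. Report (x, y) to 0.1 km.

83.0 km east, 146.6 km north

Distance from S−P lag: d = Δt · v_P v_S / (v_P − v_S) = Δt · (6.58·3.82)/(6.58−3.82) ≈ 9.1071·Δt.
So d_A = 106.72, d_B = 199.42, d_C = 274.74 km.
Circle about each station: (x − 105.6)² + (y − 42.3)² = 106.72²; (x + 115.7)² + (y − 163.5)² = 199.42²; (x + 8.1)² + (y + 112.6)² = 274.74².
Subtracting the A equation from the B and C equations removes the quadratic terms:
-442.6 x + 242.4 y = -1201.09
-227.4 x − 309.8 y = -64289.19
Solving the 2×2 system: x ≈ 83.0, y ≈ 146.6 km.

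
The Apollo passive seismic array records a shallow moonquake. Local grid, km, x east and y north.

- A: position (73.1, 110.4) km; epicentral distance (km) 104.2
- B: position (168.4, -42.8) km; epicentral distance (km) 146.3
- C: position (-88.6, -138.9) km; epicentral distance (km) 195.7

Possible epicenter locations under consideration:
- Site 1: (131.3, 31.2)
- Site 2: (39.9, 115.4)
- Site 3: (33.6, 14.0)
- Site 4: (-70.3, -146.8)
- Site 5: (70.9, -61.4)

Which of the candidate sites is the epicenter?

Site 3

For each candidate, compare |candidate − station| to the reported distance:
Site 1: residuals A 5.9, B 63.5, C 82.3 → max 82.3 km
Site 2: residuals A 70.6, B 57.5, C 89.2 → max 89.2 km
Site 3: residuals A 0.0, B 0.0, C 0.0 → max 0.0 km
Site 4: residuals A 190.3, B 114.1, C 175.8 → max 190.3 km
Site 5: residuals A 67.6, B 47.0, C 18.4 → max 67.6 km
Only Site 3 has all residuals ≈ 0.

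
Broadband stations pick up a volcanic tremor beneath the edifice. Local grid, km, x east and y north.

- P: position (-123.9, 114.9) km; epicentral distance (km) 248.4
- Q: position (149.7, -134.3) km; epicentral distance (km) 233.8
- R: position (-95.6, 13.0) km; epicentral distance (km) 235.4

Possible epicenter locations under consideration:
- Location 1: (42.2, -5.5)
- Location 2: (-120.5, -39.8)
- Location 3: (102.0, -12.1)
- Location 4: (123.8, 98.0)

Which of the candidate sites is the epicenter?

Location 4

For each candidate, compare |candidate − station| to the reported distance:
Location 1: residuals P 43.3, Q 66.0, R 96.4 → max 96.4 km
Location 2: residuals P 93.7, Q 52.4, R 177.0 → max 177.0 km
Location 3: residuals P 10.8, Q 102.6, R 36.2 → max 102.6 km
Location 4: residuals P 0.1, Q 0.1, R 0.1 → max 0.1 km
Only Location 4 has all residuals ≈ 0.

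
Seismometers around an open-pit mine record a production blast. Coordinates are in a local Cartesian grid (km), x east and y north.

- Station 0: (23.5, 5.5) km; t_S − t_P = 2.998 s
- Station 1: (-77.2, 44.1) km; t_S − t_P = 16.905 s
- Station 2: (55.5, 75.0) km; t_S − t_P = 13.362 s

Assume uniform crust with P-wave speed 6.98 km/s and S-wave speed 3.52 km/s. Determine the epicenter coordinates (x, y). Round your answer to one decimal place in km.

Distance from S−P lag: d = Δt · v_P v_S / (v_P − v_S) = Δt · (6.98·3.52)/(6.98−3.52) ≈ 7.1010·Δt.
So d_Station 0 = 21.29, d_Station 1 = 120.04, d_Station 2 = 94.88 km.
Circle about each station: (x − 23.5)² + (y − 5.5)² = 21.29²; (x + 77.2)² + (y − 44.1)² = 120.04²; (x − 55.5)² + (y − 75.0)² = 94.88².
Subtracting pairs of circle equations eliminates x²+y² and gives linear equations (the radical axes):
-201.4 x + 77.2 y = -6634.19
64.0 x + 139.0 y = -426.20
Solving the 2×2 system: x ≈ 27.0, y ≈ -15.5 km.

x ≈ 27.0 km, y ≈ -15.5 km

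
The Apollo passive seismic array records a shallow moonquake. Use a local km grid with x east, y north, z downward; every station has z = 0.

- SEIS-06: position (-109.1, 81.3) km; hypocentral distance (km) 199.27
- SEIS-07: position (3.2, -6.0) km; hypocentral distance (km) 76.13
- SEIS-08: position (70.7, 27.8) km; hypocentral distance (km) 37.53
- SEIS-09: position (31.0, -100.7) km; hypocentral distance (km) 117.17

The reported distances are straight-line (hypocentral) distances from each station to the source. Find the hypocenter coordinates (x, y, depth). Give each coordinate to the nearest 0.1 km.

Each station gives a sphere (x−x_i)² + (y−y_i)² + z² = d_i² (stations at z=0).
Subtracting the SEIS-06 sphere from SEIS-07 and SEIS-08: z² cancels, leaving linear equations in x and y:
224.6 x − 174.6 y = 15446.50
359.6 x − 107.0 y = 25558.86
Solving: x ≈ 72.504, y ≈ 4.798 km (keep extra digits for the depth step; rounded: 72.5, 4.8).
Then from the SEIS-06 sphere: z² = 199.27² − (x + 109.1)² − (y − 81.3)² with x = 72.504, y = 4.798, so z ≈ 29.597 ≈ 29.6 km.

x ≈ 72.5 km, y ≈ 4.8 km, depth ≈ 29.6 km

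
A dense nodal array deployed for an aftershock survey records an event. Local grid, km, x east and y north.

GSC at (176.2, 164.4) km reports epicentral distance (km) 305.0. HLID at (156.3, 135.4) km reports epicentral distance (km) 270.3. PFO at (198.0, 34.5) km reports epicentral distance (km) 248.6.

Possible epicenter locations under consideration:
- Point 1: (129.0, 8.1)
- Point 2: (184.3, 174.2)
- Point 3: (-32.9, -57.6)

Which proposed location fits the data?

Point 3

For each candidate, compare |candidate − station| to the reported distance:
Point 1: residuals GSC 141.7, HLID 140.1, PFO 174.7 → max 174.7 km
Point 2: residuals GSC 292.3, HLID 222.5, PFO 108.2 → max 292.3 km
Point 3: residuals GSC 0.0, HLID 0.0, PFO 0.0 → max 0.0 km
Only Point 3 has all residuals ≈ 0.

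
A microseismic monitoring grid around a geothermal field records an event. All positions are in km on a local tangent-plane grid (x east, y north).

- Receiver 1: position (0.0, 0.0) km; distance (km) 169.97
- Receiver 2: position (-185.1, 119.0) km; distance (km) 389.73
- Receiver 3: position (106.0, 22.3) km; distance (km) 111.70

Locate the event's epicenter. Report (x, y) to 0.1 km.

(149.7, -80.5)

Circle about each station: x² + y² = 169.97²; (x + 185.1)² + (y − 119.0)² = 389.73²; (x − 106.0)² + (y − 22.3)² = 111.70².
Subtracting pairs of circle equations eliminates x²+y² and gives linear equations (the radical axes):
-370.2 x + 238.0 y = -74576.66
212.0 x + 44.6 y = 28146.20
Solving the 2×2 system: x ≈ 149.7, y ≈ -80.5 km.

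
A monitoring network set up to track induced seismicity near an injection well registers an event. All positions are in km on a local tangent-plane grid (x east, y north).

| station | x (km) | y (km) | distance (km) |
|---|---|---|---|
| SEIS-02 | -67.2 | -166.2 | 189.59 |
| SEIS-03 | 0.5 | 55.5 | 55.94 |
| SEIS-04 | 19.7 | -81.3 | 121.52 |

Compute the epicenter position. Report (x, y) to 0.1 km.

Circle about each station: (x + 67.2)² + (y + 166.2)² = 189.59²; (x − 0.5)² + (y − 55.5)² = 55.94²; (x − 19.7)² + (y + 81.3)² = 121.52².
Subtracting the SEIS-02 equation from the SEIS-03 and SEIS-04 equations removes the quadratic terms:
135.4 x + 443.4 y = 3757.30
173.8 x + 169.8 y = -3963.24
Solving the 2×2 system: x ≈ -44.3, y ≈ 22.0 km.
Check against SEIS-02 (with the unrounded x, y): √((x + 67.2)²+(y + 166.2)²) = 189.59 ≈ 189.59 km. ✓

(-44.3, 22.0)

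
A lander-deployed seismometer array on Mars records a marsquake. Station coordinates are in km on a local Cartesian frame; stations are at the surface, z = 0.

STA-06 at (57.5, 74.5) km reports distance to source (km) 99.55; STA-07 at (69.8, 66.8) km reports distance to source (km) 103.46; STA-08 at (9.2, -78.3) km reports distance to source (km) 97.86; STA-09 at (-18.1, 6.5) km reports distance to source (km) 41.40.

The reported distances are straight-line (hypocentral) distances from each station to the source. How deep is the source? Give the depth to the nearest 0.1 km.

Each station gives a sphere (x−x_i)² + (y−y_i)² + z² = d_i² (stations at z=0).
Subtracting the STA-06 sphere from STA-07 and STA-08: z² cancels, leaving linear equations in x and y:
24.6 x − 15.4 y = -315.99
-96.6 x − 305.6 y = -2307.35
Solving: x ≈ -6.777, y ≈ 9.693 km (keep extra digits for the depth step; rounded: -6.8, 9.7).
Then from the STA-06 sphere: z² = 99.55² − (x − 57.5)² − (y − 74.5)² with x = -6.777, y = 9.693, so z ≈ 39.733 ≈ 39.7 km.
Check against STA-09 (with the unrounded solution): distance 41.44 ≈ 41.40 km. ✓

depth ≈ 39.7 km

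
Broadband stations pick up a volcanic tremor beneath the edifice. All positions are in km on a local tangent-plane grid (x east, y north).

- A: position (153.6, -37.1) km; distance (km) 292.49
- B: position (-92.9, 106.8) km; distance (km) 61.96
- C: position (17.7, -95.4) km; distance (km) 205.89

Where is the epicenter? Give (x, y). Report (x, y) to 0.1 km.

Circle about each station: (x − 153.6)² + (y + 37.1)² = 292.49²; (x + 92.9)² + (y − 106.8)² = 61.96²; (x − 17.7)² + (y + 95.4)² = 205.89².
Subtracting pairs of circle equations eliminates x²+y² and gives linear equations (the radical axes):
-493.0 x + 287.8 y = 76778.64
-271.8 x − 116.6 y = 27604.79
Solving the 2×2 system: x ≈ -124.5, y ≈ 53.5 km.

x ≈ -124.5 km, y ≈ 53.5 km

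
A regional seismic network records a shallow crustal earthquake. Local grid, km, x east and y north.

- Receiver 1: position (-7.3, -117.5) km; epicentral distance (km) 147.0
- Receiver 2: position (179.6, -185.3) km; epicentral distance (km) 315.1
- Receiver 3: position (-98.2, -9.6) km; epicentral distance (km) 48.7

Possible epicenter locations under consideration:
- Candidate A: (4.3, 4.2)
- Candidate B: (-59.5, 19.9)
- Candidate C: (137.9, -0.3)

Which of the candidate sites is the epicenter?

For each candidate, compare |candidate − station| to the reported distance:
Candidate A: residuals Receiver 1 24.7, Receiver 2 57.0, Receiver 3 54.7 → max 57.0 km
Candidate B: residuals Receiver 1 0.0, Receiver 2 0.0, Receiver 3 0.0 → max 0.0 km
Candidate C: residuals Receiver 1 39.6, Receiver 2 125.5, Receiver 3 187.6 → max 187.6 km
Only Candidate B has all residuals ≈ 0.

Candidate B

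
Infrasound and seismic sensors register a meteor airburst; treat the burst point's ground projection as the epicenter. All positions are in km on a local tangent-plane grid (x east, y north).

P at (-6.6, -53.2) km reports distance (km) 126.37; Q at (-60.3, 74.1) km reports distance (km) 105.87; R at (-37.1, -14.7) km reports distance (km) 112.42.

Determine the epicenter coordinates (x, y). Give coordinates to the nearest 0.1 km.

(44.9, 62.2)

Circle about each station: (x + 6.6)² + (y + 53.2)² = 126.37²; (x + 60.3)² + (y − 74.1)² = 105.87²; (x + 37.1)² + (y + 14.7)² = 112.42².
Subtracting the P equation from the Q and R equations removes the quadratic terms:
-107.4 x + 254.6 y = 11014.02
-61.0 x + 77.0 y = 2049.82
Solving the 2×2 system: x ≈ 44.9, y ≈ 62.2 km.
Check against P (with the unrounded x, y): √((x + 6.6)²+(y + 53.2)²) = 126.39 ≈ 126.37 km. ✓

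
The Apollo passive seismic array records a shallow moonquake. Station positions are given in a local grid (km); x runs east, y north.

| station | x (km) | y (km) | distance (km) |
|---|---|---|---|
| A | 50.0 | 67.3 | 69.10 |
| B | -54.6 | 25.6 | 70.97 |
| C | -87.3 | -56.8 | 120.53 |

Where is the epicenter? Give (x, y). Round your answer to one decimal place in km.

Circle about each station: (x − 50.0)² + (y − 67.3)² = 69.10²; (x + 54.6)² + (y − 25.6)² = 70.97²; (x + 87.3)² + (y + 56.8)² = 120.53².
Subtracting the A equation from the B and C equations removes the quadratic terms:
-209.2 x − 83.4 y = -3654.70
-274.6 x − 248.2 y = -5934.43
Solving the 2×2 system: x ≈ 14.2, y ≈ 8.2 km.
Check against A (with the unrounded x, y): √((x − 50.0)²+(y − 67.3)²) = 69.10 ≈ 69.10 km. ✓

(14.2, 8.2)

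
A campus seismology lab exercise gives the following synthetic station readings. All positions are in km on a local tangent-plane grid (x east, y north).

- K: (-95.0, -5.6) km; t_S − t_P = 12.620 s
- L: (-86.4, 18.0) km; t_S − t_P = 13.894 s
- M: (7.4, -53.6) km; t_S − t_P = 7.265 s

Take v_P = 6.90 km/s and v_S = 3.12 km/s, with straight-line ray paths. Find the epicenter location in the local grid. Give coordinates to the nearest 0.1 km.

Distance from S−P lag: d = Δt · v_P v_S / (v_P − v_S) = Δt · (6.90·3.12)/(6.90−3.12) ≈ 5.6952·Δt.
So d_K = 71.87, d_L = 79.13, d_M = 41.38 km.
Circle about each station: (x + 95.0)² + (y + 5.6)² = 71.87²; (x + 86.4)² + (y − 18.0)² = 79.13²; (x − 7.4)² + (y + 53.6)² = 41.38².
Subtracting the K equation from the L and M equations removes the quadratic terms:
17.2 x + 47.2 y = -2363.66
204.8 x − 96.0 y = -2675.65
Solving the 2×2 system: x ≈ -31.2, y ≈ -38.7 km.

x ≈ -31.2 km, y ≈ -38.7 km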